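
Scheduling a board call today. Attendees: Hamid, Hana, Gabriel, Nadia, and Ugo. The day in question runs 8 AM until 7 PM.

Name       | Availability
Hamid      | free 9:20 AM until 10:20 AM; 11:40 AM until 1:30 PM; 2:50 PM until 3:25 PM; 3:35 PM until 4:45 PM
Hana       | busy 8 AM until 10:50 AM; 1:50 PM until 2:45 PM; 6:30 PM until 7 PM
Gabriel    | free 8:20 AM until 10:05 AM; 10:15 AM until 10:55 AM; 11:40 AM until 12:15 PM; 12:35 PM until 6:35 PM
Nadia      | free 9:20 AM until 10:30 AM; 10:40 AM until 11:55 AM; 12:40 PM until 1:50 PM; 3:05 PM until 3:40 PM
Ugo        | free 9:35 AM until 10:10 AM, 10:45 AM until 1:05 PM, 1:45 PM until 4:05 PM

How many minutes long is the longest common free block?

25

Hamid free: 09:20-10:20, 11:40-13:30, 14:50-15:25, 15:35-16:45.
Hana free: 10:50-13:50, 14:45-18:30 (invert busy blocks within the working day).
Gabriel free: 08:20-10:05, 10:15-10:55, 11:40-12:15, 12:35-18:35.
Nadia free: 09:20-10:30, 10:40-11:55, 12:40-13:50, 15:05-15:40.
Ugo free: 09:35-10:10, 10:45-13:05, 13:45-16:05.
Hamid ∩ Hana: 11:40-13:30, 14:50-15:25, 15:35-16:45.
Hamid ∩ Hana ∩ Gabriel: 11:40-12:15, 12:35-13:30, 14:50-15:25, 15:35-16:45.
Hamid ∩ Hana ∩ Gabriel ∩ Nadia: 11:40-11:55, 12:40-13:30, 15:05-15:25, 15:35-15:40.
Hamid ∩ Hana ∩ Gabriel ∩ Nadia ∩ Ugo: 11:40-11:55, 12:40-13:05, 15:05-15:25, 15:35-15:40.
Those are the intersection windows.
The longest is 12:40-13:05 at 25 minutes.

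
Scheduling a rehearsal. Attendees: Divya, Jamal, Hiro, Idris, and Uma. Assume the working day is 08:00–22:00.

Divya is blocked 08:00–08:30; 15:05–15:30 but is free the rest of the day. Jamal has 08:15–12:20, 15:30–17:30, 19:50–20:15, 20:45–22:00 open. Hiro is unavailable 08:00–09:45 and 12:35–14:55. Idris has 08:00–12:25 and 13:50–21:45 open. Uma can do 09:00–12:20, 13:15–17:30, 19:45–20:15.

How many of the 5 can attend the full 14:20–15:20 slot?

Divya free: 08:30-15:05, 15:30-22:00 (invert busy blocks within the working day).
Jamal free: 08:15-12:20, 15:30-17:30, 19:50-20:15, 20:45-22:00.
Hiro free: 09:45-12:35, 14:55-22:00 (invert busy blocks within the working day).
Idris free: 08:00-12:25, 13:50-21:45.
Uma free: 09:00-12:20, 13:15-17:30, 19:45-20:15.
Idris and Uma can make the full 14:20-15:20 slot — that's 2.

2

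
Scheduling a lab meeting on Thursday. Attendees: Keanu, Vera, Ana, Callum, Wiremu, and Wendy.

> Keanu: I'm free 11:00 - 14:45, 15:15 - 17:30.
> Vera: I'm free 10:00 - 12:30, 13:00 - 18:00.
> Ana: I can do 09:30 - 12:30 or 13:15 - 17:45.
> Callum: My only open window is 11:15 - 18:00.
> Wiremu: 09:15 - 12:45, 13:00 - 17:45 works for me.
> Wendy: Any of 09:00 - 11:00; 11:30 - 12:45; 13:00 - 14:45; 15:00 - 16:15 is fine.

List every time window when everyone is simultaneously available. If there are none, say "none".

11:30-12:30, 13:15-14:45, 15:15-16:15

Keanu ∩ Vera: 11:00-12:30, 13:00-14:45, 15:15-17:30.
Keanu ∩ Vera ∩ Ana: 11:00-12:30, 13:15-14:45, 15:15-17:30.
Keanu ∩ Vera ∩ Ana ∩ Callum: 11:15-12:30, 13:15-14:45, 15:15-17:30.
Keanu ∩ Vera ∩ Ana ∩ Callum ∩ Wiremu: 11:15-12:30, 13:15-14:45, 15:15-17:30.
Keanu ∩ Vera ∩ Ana ∩ Callum ∩ Wiremu ∩ Wendy: 11:30-12:30, 13:15-14:45, 15:15-16:15.
So the common availability across everyone is 11:30-12:30, 13:15-14:45, 15:15-16:15.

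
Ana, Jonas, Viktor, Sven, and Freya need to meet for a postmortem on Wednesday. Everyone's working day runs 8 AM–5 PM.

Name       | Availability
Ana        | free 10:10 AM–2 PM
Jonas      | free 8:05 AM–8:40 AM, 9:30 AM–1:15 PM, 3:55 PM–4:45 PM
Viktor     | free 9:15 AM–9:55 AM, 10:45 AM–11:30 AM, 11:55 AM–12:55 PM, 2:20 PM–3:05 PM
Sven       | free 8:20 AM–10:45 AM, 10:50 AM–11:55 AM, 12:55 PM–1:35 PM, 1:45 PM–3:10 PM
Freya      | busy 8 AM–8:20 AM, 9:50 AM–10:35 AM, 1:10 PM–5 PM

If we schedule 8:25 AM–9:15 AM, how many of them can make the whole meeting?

2

Ana free: 10:10-14:00.
Jonas free: 08:05-08:40, 09:30-13:15, 15:55-16:45.
Viktor free: 09:15-09:55, 10:45-11:30, 11:55-12:55, 14:20-15:05.
Sven free: 08:20-10:45, 10:50-11:55, 12:55-13:35, 13:45-15:10.
Freya free: 08:20-09:50, 10:35-13:10 (invert busy blocks within the working day).
Sven and Freya can make the full 08:25-09:15 slot — that's 2.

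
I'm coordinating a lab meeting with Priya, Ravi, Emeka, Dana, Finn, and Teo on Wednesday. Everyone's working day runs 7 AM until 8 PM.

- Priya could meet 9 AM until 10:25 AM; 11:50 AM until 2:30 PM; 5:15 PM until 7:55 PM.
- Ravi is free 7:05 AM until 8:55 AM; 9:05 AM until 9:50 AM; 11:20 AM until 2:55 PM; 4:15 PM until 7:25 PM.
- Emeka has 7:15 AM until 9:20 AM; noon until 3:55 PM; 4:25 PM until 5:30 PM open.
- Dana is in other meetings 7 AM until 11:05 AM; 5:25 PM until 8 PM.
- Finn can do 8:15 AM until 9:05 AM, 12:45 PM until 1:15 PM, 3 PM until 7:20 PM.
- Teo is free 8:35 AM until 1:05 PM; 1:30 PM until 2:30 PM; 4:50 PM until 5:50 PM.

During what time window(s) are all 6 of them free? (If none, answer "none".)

12:45-13:05, 17:15-17:25

Priya free: 09:00-10:25, 11:50-14:30, 17:15-19:55.
Ravi free: 07:05-08:55, 09:05-09:50, 11:20-14:55, 16:15-19:25.
Emeka free: 07:15-09:20, 12:00-15:55, 16:25-17:30.
Dana free: 11:05-17:25 (invert busy blocks within the working day).
Finn free: 08:15-09:05, 12:45-13:15, 15:00-19:20.
Teo free: 08:35-13:05, 13:30-14:30, 16:50-17:50.
Priya ∩ Ravi: 09:05-09:50, 11:50-14:30, 17:15-19:25.
Priya ∩ Ravi ∩ Emeka: 09:05-09:20, 12:00-14:30, 17:15-17:30.
Priya ∩ Ravi ∩ Emeka ∩ Dana: 12:00-14:30, 17:15-17:25.
Priya ∩ Ravi ∩ Emeka ∩ Dana ∩ Finn: 12:45-13:15, 17:15-17:25.
Priya ∩ Ravi ∩ Emeka ∩ Dana ∩ Finn ∩ Teo: 12:45-13:05, 17:15-17:25.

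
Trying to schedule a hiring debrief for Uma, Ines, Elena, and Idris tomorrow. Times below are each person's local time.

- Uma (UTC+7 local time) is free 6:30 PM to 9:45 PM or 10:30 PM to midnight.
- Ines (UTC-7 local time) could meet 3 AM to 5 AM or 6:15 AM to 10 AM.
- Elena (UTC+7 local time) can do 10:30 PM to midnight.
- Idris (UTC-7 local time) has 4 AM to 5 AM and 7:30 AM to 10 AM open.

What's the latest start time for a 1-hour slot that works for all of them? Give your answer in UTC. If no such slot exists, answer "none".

Uma in UTC: 11:30-14:45, 15:30-17:00 (subtract 7h to convert from UTC+7).
Ines in UTC: 10:00-12:00, 13:15-17:00 (add 7h to convert from UTC-7).
Elena in UTC: 15:30-17:00 (subtract 7h to convert from UTC+7).
Idris in UTC: 11:00-12:00, 14:30-17:00 (add 7h to convert from UTC-7).
Uma ∩ Ines: 11:30-12:00, 13:15-14:45, 15:30-17:00.
Uma ∩ Ines ∩ Elena: 15:30-17:00.
Uma ∩ Ines ∩ Elena ∩ Idris: 15:30-17:00.
So the common availability across everyone is 15:30-17:00.
The last common window of at least 60 minutes is 15:30-17:00; a 60-minute meeting can start as late as 16:00 and still end by 17:00.

16:00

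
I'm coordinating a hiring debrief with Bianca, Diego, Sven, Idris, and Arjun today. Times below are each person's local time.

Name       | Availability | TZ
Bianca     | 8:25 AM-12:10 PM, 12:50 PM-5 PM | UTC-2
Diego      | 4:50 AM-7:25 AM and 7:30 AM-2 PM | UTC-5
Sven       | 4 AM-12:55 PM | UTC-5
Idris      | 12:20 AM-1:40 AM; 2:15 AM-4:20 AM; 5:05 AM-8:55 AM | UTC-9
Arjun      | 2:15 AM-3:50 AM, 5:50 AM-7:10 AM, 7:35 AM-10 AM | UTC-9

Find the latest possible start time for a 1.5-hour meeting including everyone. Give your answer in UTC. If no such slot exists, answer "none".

none

Bianca in UTC: 10:25-14:10, 14:50-19:00 (add 2h to convert from UTC-2).
Diego in UTC: 09:50-12:25, 12:30-19:00 (add 5h to convert from UTC-5).
Sven in UTC: 09:00-17:55 (add 5h to convert from UTC-5).
Idris in UTC: 09:20-10:40, 11:15-13:20, 14:05-17:55 (add 9h to convert from UTC-9).
Arjun in UTC: 11:15-12:50, 14:50-16:10, 16:35-19:00 (add 9h to convert from UTC-9).
Bianca ∩ Diego: 10:25-12:25, 12:30-14:10, 14:50-19:00.
Bianca ∩ Diego ∩ Sven: 10:25-12:25, 12:30-14:10, 14:50-17:55.
Bianca ∩ Diego ∩ Sven ∩ Idris: 10:25-10:40, 11:15-12:25, 12:30-13:20, 14:05-14:10, 14:50-17:55.
Bianca ∩ Diego ∩ Sven ∩ Idris ∩ Arjun: 11:15-12:25, 12:30-12:50, 14:50-16:10, 16:35-17:55.
Those are the intersection windows.
No common window is at least 90 minutes long.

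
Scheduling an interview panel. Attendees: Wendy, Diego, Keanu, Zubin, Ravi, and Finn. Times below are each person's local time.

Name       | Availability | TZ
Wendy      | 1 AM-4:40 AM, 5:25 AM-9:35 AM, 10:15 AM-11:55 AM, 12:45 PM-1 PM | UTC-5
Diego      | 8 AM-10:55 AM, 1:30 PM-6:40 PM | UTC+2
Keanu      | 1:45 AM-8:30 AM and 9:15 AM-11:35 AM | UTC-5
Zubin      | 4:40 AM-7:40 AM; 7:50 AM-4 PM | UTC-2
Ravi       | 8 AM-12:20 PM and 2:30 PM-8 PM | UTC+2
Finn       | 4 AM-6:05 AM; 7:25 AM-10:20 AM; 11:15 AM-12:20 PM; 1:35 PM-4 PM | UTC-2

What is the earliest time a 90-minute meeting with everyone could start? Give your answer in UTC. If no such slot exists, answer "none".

Wendy in UTC: 06:00-09:40, 10:25-14:35, 15:15-16:55, 17:45-18:00 (add 5h to convert from UTC-5).
Diego in UTC: 06:00-08:55, 11:30-16:40 (subtract 2h to convert from UTC+2).
Keanu in UTC: 06:45-13:30, 14:15-16:35 (add 5h to convert from UTC-5).
Zubin in UTC: 06:40-09:40, 09:50-18:00 (add 2h to convert from UTC-2).
Ravi in UTC: 06:00-10:20, 12:30-18:00 (subtract 2h to convert from UTC+2).
Finn in UTC: 06:00-08:05, 09:25-12:20, 13:15-14:20, 15:35-18:00 (add 2h to convert from UTC-2).
Wendy ∩ Diego: 06:00-08:55, 11:30-14:35, 15:15-16:40.
Wendy ∩ Diego ∩ Keanu: 06:45-08:55, 11:30-13:30, 14:15-14:35, 15:15-16:35.
Wendy ∩ Diego ∩ Keanu ∩ Zubin: 06:45-08:55, 11:30-13:30, 14:15-14:35, 15:15-16:35.
Wendy ∩ Diego ∩ Keanu ∩ Zubin ∩ Ravi: 06:45-08:55, 12:30-13:30, 14:15-14:35, 15:15-16:35.
Wendy ∩ Diego ∩ Keanu ∩ Zubin ∩ Ravi ∩ Finn: 06:45-08:05, 13:15-13:30, 14:15-14:20, 15:35-16:35.
No common window is at least 90 minutes long.

none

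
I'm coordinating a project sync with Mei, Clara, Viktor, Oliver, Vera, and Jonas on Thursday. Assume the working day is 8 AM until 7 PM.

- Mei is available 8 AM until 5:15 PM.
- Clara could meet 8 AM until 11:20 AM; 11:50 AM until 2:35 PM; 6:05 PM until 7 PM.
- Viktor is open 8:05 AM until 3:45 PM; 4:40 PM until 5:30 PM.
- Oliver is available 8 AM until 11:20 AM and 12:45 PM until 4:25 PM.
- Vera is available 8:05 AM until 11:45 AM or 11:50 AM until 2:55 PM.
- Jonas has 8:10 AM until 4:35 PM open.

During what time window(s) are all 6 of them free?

08:10-11:20, 12:45-14:35

Mei ∩ Clara: 08:00-11:20, 11:50-14:35.
Mei ∩ Clara ∩ Viktor: 08:05-11:20, 11:50-14:35.
Mei ∩ Clara ∩ Viktor ∩ Oliver: 08:05-11:20, 12:45-14:35.
Mei ∩ Clara ∩ Viktor ∩ Oliver ∩ Vera: 08:05-11:20, 12:45-14:35.
Mei ∩ Clara ∩ Viktor ∩ Oliver ∩ Vera ∩ Jonas: 08:10-11:20, 12:45-14:35.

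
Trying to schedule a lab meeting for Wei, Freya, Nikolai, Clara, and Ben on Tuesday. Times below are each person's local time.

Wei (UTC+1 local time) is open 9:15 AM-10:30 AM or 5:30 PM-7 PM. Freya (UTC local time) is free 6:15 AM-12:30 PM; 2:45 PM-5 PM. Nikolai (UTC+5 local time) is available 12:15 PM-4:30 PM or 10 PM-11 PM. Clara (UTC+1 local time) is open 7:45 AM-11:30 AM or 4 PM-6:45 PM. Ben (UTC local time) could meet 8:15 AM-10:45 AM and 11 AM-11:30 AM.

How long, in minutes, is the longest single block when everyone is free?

Wei in UTC: 08:15-09:30, 16:30-18:00 (subtract 1h to convert from UTC+1).
Freya in UTC: 06:15-12:30, 14:45-17:00.
Nikolai in UTC: 07:15-11:30, 17:00-18:00 (subtract 5h to convert from UTC+5).
Clara in UTC: 06:45-10:30, 15:00-17:45 (subtract 1h to convert from UTC+1).
Ben in UTC: 08:15-10:45, 11:00-11:30.
Wei ∩ Freya: 08:15-09:30, 16:30-17:00.
Wei ∩ Freya ∩ Nikolai: 08:15-09:30.
Wei ∩ Freya ∩ Nikolai ∩ Clara: 08:15-09:30.
Wei ∩ Freya ∩ Nikolai ∩ Clara ∩ Ben: 08:15-09:30.
The longest is 08:15-09:30 at 75 minutes.

75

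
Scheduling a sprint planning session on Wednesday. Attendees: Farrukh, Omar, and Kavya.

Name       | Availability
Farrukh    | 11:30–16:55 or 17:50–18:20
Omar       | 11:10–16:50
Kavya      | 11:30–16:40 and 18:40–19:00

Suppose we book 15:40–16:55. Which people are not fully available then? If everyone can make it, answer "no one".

Kavya, Omar

Farrukh: free for 15:40-16:55. Omar: not fully free for 15:40-16:55. Kavya: not fully free for 15:40-16:55.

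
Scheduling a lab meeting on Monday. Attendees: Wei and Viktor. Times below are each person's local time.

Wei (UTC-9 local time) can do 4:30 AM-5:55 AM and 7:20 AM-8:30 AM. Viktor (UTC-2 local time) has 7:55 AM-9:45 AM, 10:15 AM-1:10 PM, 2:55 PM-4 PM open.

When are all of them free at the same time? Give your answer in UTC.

13:30-14:55, 16:55-17:30

Wei in UTC: 13:30-14:55, 16:20-17:30 (add 9h to convert from UTC-9).
Viktor in UTC: 09:55-11:45, 12:15-15:10, 16:55-18:00 (add 2h to convert from UTC-2).
Wei ∩ Viktor: 13:30-14:55, 16:55-17:30.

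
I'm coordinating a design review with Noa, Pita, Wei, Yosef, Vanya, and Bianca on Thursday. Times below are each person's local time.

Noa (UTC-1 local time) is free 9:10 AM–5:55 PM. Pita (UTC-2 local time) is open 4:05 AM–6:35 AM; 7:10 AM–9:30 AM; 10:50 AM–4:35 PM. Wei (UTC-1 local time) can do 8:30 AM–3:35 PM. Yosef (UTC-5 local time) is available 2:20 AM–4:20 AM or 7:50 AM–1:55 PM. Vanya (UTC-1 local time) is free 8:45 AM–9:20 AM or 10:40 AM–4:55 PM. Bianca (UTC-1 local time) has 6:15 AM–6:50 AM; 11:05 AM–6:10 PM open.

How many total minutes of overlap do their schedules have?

225

Noa in UTC: 10:10-18:55 (add 1h to convert from UTC-1).
Pita in UTC: 06:05-08:35, 09:10-11:30, 12:50-18:35 (add 2h to convert from UTC-2).
Wei in UTC: 09:30-16:35 (add 1h to convert from UTC-1).
Yosef in UTC: 07:20-09:20, 12:50-18:55 (add 5h to convert from UTC-5).
Vanya in UTC: 09:45-10:20, 11:40-17:55 (add 1h to convert from UTC-1).
Bianca in UTC: 07:15-07:50, 12:05-19:10 (add 1h to convert from UTC-1).
Noa ∩ Pita: 10:10-11:30, 12:50-18:35.
Noa ∩ Pita ∩ Wei: 10:10-11:30, 12:50-16:35.
Noa ∩ Pita ∩ Wei ∩ Yosef: 12:50-16:35.
Noa ∩ Pita ∩ Wei ∩ Yosef ∩ Vanya: 12:50-16:35.
Noa ∩ Pita ∩ Wei ∩ Yosef ∩ Vanya ∩ Bianca: 12:50-16:35.
Those are the intersection windows.
That's a single block of 225 minutes.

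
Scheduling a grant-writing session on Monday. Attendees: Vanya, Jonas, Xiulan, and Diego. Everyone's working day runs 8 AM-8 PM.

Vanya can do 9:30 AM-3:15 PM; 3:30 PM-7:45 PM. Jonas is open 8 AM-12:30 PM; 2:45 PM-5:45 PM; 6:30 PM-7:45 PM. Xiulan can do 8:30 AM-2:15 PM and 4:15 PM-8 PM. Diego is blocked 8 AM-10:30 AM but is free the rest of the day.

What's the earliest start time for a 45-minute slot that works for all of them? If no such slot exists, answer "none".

10:30

Vanya free: 09:30-15:15, 15:30-19:45.
Jonas free: 08:00-12:30, 14:45-17:45, 18:30-19:45.
Xiulan free: 08:30-14:15, 16:15-20:00.
Diego free: 10:30-20:00 (invert busy blocks within the working day).
Vanya ∩ Jonas: 09:30-12:30, 14:45-15:15, 15:30-17:45, 18:30-19:45.
Vanya ∩ Jonas ∩ Xiulan: 09:30-12:30, 16:15-17:45, 18:30-19:45.
Vanya ∩ Jonas ∩ Xiulan ∩ Diego: 10:30-12:30, 16:15-17:45, 18:30-19:45.
So the common availability across everyone is 10:30-12:30, 16:15-17:45, 18:30-19:45.
The first common window of at least 45 minutes is 10:30-12:30, so the earliest start is 10:30.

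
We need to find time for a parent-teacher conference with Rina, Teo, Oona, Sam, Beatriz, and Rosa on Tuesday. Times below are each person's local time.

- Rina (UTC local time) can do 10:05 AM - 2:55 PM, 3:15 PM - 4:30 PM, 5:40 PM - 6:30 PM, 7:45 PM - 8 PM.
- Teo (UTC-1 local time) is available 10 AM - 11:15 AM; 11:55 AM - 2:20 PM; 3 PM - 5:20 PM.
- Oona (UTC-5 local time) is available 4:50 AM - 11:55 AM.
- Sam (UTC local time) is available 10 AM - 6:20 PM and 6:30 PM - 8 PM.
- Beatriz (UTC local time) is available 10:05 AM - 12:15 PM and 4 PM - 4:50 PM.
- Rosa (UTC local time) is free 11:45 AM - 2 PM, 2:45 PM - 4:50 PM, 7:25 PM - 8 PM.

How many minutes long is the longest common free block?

30

Rina in UTC: 10:05-14:55, 15:15-16:30, 17:40-18:30, 19:45-20:00.
Teo in UTC: 11:00-12:15, 12:55-15:20, 16:00-18:20 (add 1h to convert from UTC-1).
Oona in UTC: 09:50-16:55 (add 5h to convert from UTC-5).
Sam in UTC: 10:00-18:20, 18:30-20:00.
Beatriz in UTC: 10:05-12:15, 16:00-16:50.
Rosa in UTC: 11:45-14:00, 14:45-16:50, 19:25-20:00.
Rina ∩ Teo: 11:00-12:15, 12:55-14:55, 15:15-15:20, 16:00-16:30, 17:40-18:20.
Rina ∩ Teo ∩ Oona: 11:00-12:15, 12:55-14:55, 15:15-15:20, 16:00-16:30.
Rina ∩ Teo ∩ Oona ∩ Sam: 11:00-12:15, 12:55-14:55, 15:15-15:20, 16:00-16:30.
Rina ∩ Teo ∩ Oona ∩ Sam ∩ Beatriz: 11:00-12:15, 16:00-16:30.
Rina ∩ Teo ∩ Oona ∩ Sam ∩ Beatriz ∩ Rosa: 11:45-12:15, 16:00-16:30.
Those are the intersection windows.
The longest is 11:45-12:15 at 30 minutes.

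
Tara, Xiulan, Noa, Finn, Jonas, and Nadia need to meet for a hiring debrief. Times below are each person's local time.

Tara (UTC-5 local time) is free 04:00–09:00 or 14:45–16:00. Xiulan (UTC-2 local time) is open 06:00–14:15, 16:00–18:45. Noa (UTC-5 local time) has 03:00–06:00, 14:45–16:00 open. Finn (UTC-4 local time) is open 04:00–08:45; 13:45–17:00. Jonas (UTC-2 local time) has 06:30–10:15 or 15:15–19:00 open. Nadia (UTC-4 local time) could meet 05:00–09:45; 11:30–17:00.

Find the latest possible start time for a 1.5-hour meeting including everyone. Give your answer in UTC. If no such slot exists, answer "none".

09:30

Tara in UTC: 09:00-14:00, 19:45-21:00 (add 5h to convert from UTC-5).
Xiulan in UTC: 08:00-16:15, 18:00-20:45 (add 2h to convert from UTC-2).
Noa in UTC: 08:00-11:00, 19:45-21:00 (add 5h to convert from UTC-5).
Finn in UTC: 08:00-12:45, 17:45-21:00 (add 4h to convert from UTC-4).
Jonas in UTC: 08:30-12:15, 17:15-21:00 (add 2h to convert from UTC-2).
Nadia in UTC: 09:00-13:45, 15:30-21:00 (add 4h to convert from UTC-4).
Tara ∩ Xiulan: 09:00-14:00, 19:45-20:45.
Tara ∩ Xiulan ∩ Noa: 09:00-11:00, 19:45-20:45.
Tara ∩ Xiulan ∩ Noa ∩ Finn: 09:00-11:00, 19:45-20:45.
Tara ∩ Xiulan ∩ Noa ∩ Finn ∩ Jonas: 09:00-11:00, 19:45-20:45.
Tara ∩ Xiulan ∩ Noa ∩ Finn ∩ Jonas ∩ Nadia: 09:00-11:00, 19:45-20:45.
Those are the intersection windows.
The last common window of at least 90 minutes is 09:00-11:00; a 90-minute meeting can start as late as 09:30 and still end by 11:00.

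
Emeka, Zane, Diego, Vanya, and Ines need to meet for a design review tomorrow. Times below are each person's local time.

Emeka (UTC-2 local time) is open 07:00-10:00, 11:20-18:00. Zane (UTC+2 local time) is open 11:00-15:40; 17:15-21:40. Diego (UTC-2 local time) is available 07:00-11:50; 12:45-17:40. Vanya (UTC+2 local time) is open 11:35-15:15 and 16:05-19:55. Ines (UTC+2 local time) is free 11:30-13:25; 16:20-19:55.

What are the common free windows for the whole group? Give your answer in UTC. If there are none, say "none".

09:35-11:25, 15:15-17:55

Emeka in UTC: 09:00-12:00, 13:20-20:00 (add 2h to convert from UTC-2).
Zane in UTC: 09:00-13:40, 15:15-19:40 (subtract 2h to convert from UTC+2).
Diego in UTC: 09:00-13:50, 14:45-19:40 (add 2h to convert from UTC-2).
Vanya in UTC: 09:35-13:15, 14:05-17:55 (subtract 2h to convert from UTC+2).
Ines in UTC: 09:30-11:25, 14:20-17:55 (subtract 2h to convert from UTC+2).
Emeka ∩ Zane: 09:00-12:00, 13:20-13:40, 15:15-19:40.
Emeka ∩ Zane ∩ Diego: 09:00-12:00, 13:20-13:40, 15:15-19:40.
Emeka ∩ Zane ∩ Diego ∩ Vanya: 09:35-12:00, 15:15-17:55.
Emeka ∩ Zane ∩ Diego ∩ Vanya ∩ Ines: 09:35-11:25, 15:15-17:55.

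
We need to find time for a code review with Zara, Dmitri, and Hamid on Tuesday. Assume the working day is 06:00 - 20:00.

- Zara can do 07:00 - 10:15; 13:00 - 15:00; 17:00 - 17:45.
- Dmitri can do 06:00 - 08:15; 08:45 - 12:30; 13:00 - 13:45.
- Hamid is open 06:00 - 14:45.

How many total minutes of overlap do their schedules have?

210

Zara ∩ Dmitri: 07:00-08:15, 08:45-10:15, 13:00-13:45.
Zara ∩ Dmitri ∩ Hamid: 07:00-08:15, 08:45-10:15, 13:00-13:45.
Those are the intersection windows.
Summing the common windows: 75 + 90 + 45 = 210 minutes.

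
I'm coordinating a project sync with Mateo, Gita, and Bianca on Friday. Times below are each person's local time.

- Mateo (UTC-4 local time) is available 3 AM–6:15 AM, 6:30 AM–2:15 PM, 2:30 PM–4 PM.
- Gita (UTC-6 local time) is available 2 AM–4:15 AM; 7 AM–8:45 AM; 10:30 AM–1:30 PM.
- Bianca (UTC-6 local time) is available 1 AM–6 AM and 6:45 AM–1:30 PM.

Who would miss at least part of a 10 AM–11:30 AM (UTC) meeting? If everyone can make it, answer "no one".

Mateo in UTC: 07:00-10:15, 10:30-18:15, 18:30-20:00 (add 4h to convert from UTC-4).
Gita in UTC: 08:00-10:15, 13:00-14:45, 16:30-19:30 (add 6h to convert from UTC-6).
Bianca in UTC: 07:00-12:00, 12:45-19:30 (add 6h to convert from UTC-6).
Mateo: not fully free for 10:00-11:30. Gita: not fully free for 10:00-11:30. Bianca: free for 10:00-11:30.

Gita, Mateo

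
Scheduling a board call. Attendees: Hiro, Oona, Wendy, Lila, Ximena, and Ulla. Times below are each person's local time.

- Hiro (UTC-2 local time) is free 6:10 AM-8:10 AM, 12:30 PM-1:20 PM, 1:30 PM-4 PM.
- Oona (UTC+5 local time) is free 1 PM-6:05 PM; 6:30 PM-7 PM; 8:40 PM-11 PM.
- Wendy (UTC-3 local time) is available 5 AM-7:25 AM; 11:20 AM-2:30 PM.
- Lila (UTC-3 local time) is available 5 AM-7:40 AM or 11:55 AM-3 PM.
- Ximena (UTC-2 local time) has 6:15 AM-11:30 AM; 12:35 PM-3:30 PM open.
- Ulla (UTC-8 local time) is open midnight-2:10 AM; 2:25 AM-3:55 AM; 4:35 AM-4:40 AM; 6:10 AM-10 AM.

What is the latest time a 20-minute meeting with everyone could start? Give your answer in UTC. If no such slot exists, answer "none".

17:10

Hiro in UTC: 08:10-10:10, 14:30-15:20, 15:30-18:00 (add 2h to convert from UTC-2).
Oona in UTC: 08:00-13:05, 13:30-14:00, 15:40-18:00 (subtract 5h to convert from UTC+5).
Wendy in UTC: 08:00-10:25, 14:20-17:30 (add 3h to convert from UTC-3).
Lila in UTC: 08:00-10:40, 14:55-18:00 (add 3h to convert from UTC-3).
Ximena in UTC: 08:15-13:30, 14:35-17:30 (add 2h to convert from UTC-2).
Ulla in UTC: 08:00-10:10, 10:25-11:55, 12:35-12:40, 14:10-18:00 (add 8h to convert from UTC-8).
Hiro ∩ Oona: 08:10-10:10, 15:40-18:00.
Hiro ∩ Oona ∩ Wendy: 08:10-10:10, 15:40-17:30.
Hiro ∩ Oona ∩ Wendy ∩ Lila: 08:10-10:10, 15:40-17:30.
Hiro ∩ Oona ∩ Wendy ∩ Lila ∩ Ximena: 08:15-10:10, 15:40-17:30.
Hiro ∩ Oona ∩ Wendy ∩ Lila ∩ Ximena ∩ Ulla: 08:15-10:10, 15:40-17:30.
Those are the intersection windows.
The last common window of at least 20 minutes is 15:40-17:30; a 20-minute meeting can start as late as 17:10 and still end by 17:30.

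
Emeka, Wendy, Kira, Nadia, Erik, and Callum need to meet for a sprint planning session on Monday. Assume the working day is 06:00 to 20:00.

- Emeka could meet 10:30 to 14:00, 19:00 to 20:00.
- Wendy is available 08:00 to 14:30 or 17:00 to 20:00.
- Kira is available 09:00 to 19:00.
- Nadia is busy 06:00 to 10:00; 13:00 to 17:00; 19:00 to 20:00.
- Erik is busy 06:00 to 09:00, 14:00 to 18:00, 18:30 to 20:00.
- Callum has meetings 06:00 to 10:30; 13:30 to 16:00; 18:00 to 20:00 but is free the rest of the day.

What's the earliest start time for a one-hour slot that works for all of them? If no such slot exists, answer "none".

Emeka free: 10:30-14:00, 19:00-20:00.
Wendy free: 08:00-14:30, 17:00-20:00.
Kira free: 09:00-19:00.
Nadia free: 10:00-13:00, 17:00-19:00 (invert busy blocks within the working day).
Erik free: 09:00-14:00, 18:00-18:30 (invert busy blocks within the working day).
Callum free: 10:30-13:30, 16:00-18:00 (invert busy blocks within the working day).
Emeka ∩ Wendy: 10:30-14:00, 19:00-20:00.
Emeka ∩ Wendy ∩ Kira: 10:30-14:00.
Emeka ∩ Wendy ∩ Kira ∩ Nadia: 10:30-13:00.
Emeka ∩ Wendy ∩ Kira ∩ Nadia ∩ Erik: 10:30-13:00.
Emeka ∩ Wendy ∩ Kira ∩ Nadia ∩ Erik ∩ Callum: 10:30-13:00.
So the common availability across everyone is 10:30-13:00.
The first common window of at least 60 minutes is 10:30-13:00, so the earliest start is 10:30.

10:30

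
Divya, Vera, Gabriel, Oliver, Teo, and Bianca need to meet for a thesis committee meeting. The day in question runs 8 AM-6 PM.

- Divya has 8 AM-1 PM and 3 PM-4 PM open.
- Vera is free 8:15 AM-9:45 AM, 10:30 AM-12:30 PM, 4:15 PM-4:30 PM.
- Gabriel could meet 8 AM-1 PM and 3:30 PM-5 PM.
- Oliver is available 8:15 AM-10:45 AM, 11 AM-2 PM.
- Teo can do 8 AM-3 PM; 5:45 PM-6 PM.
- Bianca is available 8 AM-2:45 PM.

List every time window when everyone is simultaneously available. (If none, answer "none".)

08:15-09:45, 10:30-10:45, 11:00-12:30

Divya ∩ Vera: 08:15-09:45, 10:30-12:30.
Divya ∩ Vera ∩ Gabriel: 08:15-09:45, 10:30-12:30.
Divya ∩ Vera ∩ Gabriel ∩ Oliver: 08:15-09:45, 10:30-10:45, 11:00-12:30.
Divya ∩ Vera ∩ Gabriel ∩ Oliver ∩ Teo: 08:15-09:45, 10:30-10:45, 11:00-12:30.
Divya ∩ Vera ∩ Gabriel ∩ Oliver ∩ Teo ∩ Bianca: 08:15-09:45, 10:30-10:45, 11:00-12:30.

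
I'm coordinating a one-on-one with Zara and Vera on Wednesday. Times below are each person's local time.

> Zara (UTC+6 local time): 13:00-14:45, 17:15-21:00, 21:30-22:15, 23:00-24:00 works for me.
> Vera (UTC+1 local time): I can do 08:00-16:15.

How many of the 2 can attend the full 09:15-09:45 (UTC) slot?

Zara in UTC: 07:00-08:45, 11:15-15:00, 15:30-16:15, 17:00-18:00 (subtract 6h to convert from UTC+6).
Vera in UTC: 07:00-15:15 (subtract 1h to convert from UTC+1).
Vera can make the full 09:15-09:45 slot — that's 1.

1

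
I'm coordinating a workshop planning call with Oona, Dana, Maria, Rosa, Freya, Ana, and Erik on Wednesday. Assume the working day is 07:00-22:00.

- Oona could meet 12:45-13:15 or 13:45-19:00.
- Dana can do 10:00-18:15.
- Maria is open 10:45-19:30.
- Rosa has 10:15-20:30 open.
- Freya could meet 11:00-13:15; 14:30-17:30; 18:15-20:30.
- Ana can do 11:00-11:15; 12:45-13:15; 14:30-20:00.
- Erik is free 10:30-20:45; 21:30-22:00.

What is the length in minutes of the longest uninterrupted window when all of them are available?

Oona ∩ Dana: 12:45-13:15, 13:45-18:15.
Oona ∩ Dana ∩ Maria: 12:45-13:15, 13:45-18:15.
Oona ∩ Dana ∩ Maria ∩ Rosa: 12:45-13:15, 13:45-18:15.
Oona ∩ Dana ∩ Maria ∩ Rosa ∩ Freya: 12:45-13:15, 14:30-17:30.
Oona ∩ Dana ∩ Maria ∩ Rosa ∩ Freya ∩ Ana: 12:45-13:15, 14:30-17:30.
Oona ∩ Dana ∩ Maria ∩ Rosa ∩ Freya ∩ Ana ∩ Erik: 12:45-13:15, 14:30-17:30.
The longest is 14:30-17:30 at 180 minutes.

180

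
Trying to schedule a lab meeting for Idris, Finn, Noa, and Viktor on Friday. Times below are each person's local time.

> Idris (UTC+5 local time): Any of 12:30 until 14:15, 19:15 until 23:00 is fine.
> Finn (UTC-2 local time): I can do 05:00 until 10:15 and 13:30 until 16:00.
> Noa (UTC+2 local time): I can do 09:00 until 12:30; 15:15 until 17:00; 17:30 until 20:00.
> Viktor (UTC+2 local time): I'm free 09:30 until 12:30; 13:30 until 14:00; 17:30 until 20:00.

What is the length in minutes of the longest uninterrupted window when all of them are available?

150

Idris in UTC: 07:30-09:15, 14:15-18:00 (subtract 5h to convert from UTC+5).
Finn in UTC: 07:00-12:15, 15:30-18:00 (add 2h to convert from UTC-2).
Noa in UTC: 07:00-10:30, 13:15-15:00, 15:30-18:00 (subtract 2h to convert from UTC+2).
Viktor in UTC: 07:30-10:30, 11:30-12:00, 15:30-18:00 (subtract 2h to convert from UTC+2).
Idris ∩ Finn: 07:30-09:15, 15:30-18:00.
Idris ∩ Finn ∩ Noa: 07:30-09:15, 15:30-18:00.
Idris ∩ Finn ∩ Noa ∩ Viktor: 07:30-09:15, 15:30-18:00.
The longest is 15:30-18:00 at 150 minutes.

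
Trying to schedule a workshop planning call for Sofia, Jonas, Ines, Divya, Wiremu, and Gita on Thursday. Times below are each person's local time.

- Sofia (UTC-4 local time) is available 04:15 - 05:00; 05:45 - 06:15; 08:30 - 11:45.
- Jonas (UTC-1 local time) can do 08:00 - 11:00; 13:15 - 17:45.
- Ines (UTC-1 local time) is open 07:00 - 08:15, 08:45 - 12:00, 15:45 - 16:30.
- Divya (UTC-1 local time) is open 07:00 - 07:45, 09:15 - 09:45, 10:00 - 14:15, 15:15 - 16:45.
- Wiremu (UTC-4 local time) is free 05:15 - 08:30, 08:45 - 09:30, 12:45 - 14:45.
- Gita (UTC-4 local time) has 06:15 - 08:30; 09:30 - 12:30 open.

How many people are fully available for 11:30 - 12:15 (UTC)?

4

Sofia in UTC: 08:15-09:00, 09:45-10:15, 12:30-15:45 (add 4h to convert from UTC-4).
Jonas in UTC: 09:00-12:00, 14:15-18:45 (add 1h to convert from UTC-1).
Ines in UTC: 08:00-09:15, 09:45-13:00, 16:45-17:30 (add 1h to convert from UTC-1).
Divya in UTC: 08:00-08:45, 10:15-10:45, 11:00-15:15, 16:15-17:45 (add 1h to convert from UTC-1).
Wiremu in UTC: 09:15-12:30, 12:45-13:30, 16:45-18:45 (add 4h to convert from UTC-4).
Gita in UTC: 10:15-12:30, 13:30-16:30 (add 4h to convert from UTC-4).
Ines, Divya, Wiremu, and Gita can make the full 11:30-12:15 slot — that's 4.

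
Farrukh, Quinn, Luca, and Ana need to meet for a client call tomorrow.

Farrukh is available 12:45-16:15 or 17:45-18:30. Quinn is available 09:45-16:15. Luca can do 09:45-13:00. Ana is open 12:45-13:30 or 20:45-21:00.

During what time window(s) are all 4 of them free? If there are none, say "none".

12:45-13:00

Farrukh ∩ Quinn: 12:45-16:15.
Farrukh ∩ Quinn ∩ Luca: 12:45-13:00.
Farrukh ∩ Quinn ∩ Luca ∩ Ana: 12:45-13:00.
So the common availability across everyone is 12:45-13:00.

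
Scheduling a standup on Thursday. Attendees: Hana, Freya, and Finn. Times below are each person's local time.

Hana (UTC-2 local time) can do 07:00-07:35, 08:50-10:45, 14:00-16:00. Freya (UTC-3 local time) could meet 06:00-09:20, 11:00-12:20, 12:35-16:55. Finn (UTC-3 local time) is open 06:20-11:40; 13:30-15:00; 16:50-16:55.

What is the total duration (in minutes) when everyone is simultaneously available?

Hana in UTC: 09:00-09:35, 10:50-12:45, 16:00-18:00 (add 2h to convert from UTC-2).
Freya in UTC: 09:00-12:20, 14:00-15:20, 15:35-19:55 (add 3h to convert from UTC-3).
Finn in UTC: 09:20-14:40, 16:30-18:00, 19:50-19:55 (add 3h to convert from UTC-3).
Hana ∩ Freya: 09:00-09:35, 10:50-12:20, 16:00-18:00.
Hana ∩ Freya ∩ Finn: 09:20-09:35, 10:50-12:20, 16:30-18:00.
Summing the common windows: 15 + 90 + 90 = 195 minutes.

195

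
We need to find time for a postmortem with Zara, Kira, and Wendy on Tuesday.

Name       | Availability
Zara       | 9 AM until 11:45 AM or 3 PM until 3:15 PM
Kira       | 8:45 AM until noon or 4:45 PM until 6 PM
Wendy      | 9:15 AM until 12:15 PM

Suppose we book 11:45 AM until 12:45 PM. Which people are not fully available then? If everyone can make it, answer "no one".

Kira, Wendy, Zara

Zara: not fully free for 11:45-12:45. Kira: not fully free for 11:45-12:45. Wendy: not fully free for 11:45-12:45.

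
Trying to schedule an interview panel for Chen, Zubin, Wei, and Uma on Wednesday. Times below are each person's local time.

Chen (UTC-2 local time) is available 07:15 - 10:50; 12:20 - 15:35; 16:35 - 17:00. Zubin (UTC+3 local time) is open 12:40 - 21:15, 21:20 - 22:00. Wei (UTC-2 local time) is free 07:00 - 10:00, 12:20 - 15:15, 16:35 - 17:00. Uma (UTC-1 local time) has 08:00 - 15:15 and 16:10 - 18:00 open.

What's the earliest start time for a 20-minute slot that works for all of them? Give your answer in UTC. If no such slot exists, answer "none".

09:40

Chen in UTC: 09:15-12:50, 14:20-17:35, 18:35-19:00 (add 2h to convert from UTC-2).
Zubin in UTC: 09:40-18:15, 18:20-19:00 (subtract 3h to convert from UTC+3).
Wei in UTC: 09:00-12:00, 14:20-17:15, 18:35-19:00 (add 2h to convert from UTC-2).
Uma in UTC: 09:00-16:15, 17:10-19:00 (add 1h to convert from UTC-1).
Chen ∩ Zubin: 09:40-12:50, 14:20-17:35, 18:35-19:00.
Chen ∩ Zubin ∩ Wei: 09:40-12:00, 14:20-17:15, 18:35-19:00.
Chen ∩ Zubin ∩ Wei ∩ Uma: 09:40-12:00, 14:20-16:15, 17:10-17:15, 18:35-19:00.
The first common window of at least 20 minutes is 09:40-12:00, so the earliest start is 09:40.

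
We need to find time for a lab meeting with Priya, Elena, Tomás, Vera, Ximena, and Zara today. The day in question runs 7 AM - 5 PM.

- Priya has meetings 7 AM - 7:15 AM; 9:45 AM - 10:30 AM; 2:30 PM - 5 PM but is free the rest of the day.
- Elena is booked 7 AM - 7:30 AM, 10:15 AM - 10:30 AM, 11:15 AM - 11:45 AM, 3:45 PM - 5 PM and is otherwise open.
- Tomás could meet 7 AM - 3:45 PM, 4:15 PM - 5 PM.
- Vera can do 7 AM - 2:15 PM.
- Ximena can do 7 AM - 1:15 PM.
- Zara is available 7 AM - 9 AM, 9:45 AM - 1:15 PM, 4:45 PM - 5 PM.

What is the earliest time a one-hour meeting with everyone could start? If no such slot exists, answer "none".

Priya free: 07:15-09:45, 10:30-14:30 (invert busy blocks within the working day).
Elena free: 07:30-10:15, 10:30-11:15, 11:45-15:45 (invert busy blocks within the working day).
Tomás free: 07:00-15:45, 16:15-17:00.
Vera free: 07:00-14:15.
Ximena free: 07:00-13:15.
Zara free: 07:00-09:00, 09:45-13:15, 16:45-17:00.
Priya ∩ Elena: 07:30-09:45, 10:30-11:15, 11:45-14:30.
Priya ∩ Elena ∩ Tomás: 07:30-09:45, 10:30-11:15, 11:45-14:30.
Priya ∩ Elena ∩ Tomás ∩ Vera: 07:30-09:45, 10:30-11:15, 11:45-14:15.
Priya ∩ Elena ∩ Tomás ∩ Vera ∩ Ximena: 07:30-09:45, 10:30-11:15, 11:45-13:15.
Priya ∩ Elena ∩ Tomás ∩ Vera ∩ Ximena ∩ Zara: 07:30-09:00, 10:30-11:15, 11:45-13:15.
So the common availability across everyone is 07:30-09:00, 10:30-11:15, 11:45-13:15.
The first common window of at least 60 minutes is 07:30-09:00, so the earliest start is 07:30.

07:30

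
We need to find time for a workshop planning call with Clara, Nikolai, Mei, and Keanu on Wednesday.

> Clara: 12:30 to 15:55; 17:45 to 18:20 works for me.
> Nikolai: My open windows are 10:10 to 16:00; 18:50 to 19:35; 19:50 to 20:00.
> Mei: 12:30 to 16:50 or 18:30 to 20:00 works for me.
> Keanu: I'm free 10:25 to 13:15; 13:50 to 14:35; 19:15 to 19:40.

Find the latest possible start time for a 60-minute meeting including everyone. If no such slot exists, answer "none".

none

Clara ∩ Nikolai: 12:30-15:55.
Clara ∩ Nikolai ∩ Mei: 12:30-15:55.
Clara ∩ Nikolai ∩ Mei ∩ Keanu: 12:30-13:15, 13:50-14:35.
Those are the intersection windows.
No common window is at least 60 minutes long.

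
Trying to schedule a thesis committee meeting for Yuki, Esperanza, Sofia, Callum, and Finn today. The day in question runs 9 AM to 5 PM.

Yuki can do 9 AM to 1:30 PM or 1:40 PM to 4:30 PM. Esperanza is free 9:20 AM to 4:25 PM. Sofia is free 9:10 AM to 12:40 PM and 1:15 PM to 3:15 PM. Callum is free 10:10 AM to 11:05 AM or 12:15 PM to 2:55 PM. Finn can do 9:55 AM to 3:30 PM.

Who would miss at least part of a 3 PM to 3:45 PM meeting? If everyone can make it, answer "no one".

Yuki: free for 15:00-15:45. Esperanza: free for 15:00-15:45. Sofia: not fully free for 15:00-15:45. Callum: not fully free for 15:00-15:45. Finn: not fully free for 15:00-15:45.

Callum, Finn, Sofia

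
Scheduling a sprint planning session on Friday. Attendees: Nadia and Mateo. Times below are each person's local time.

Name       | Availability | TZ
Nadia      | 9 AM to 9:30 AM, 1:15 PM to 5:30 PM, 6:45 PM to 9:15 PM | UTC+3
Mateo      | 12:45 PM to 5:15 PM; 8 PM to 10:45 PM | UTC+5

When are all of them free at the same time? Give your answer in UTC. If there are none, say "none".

10:15-12:15, 15:45-17:45

Nadia in UTC: 06:00-06:30, 10:15-14:30, 15:45-18:15 (subtract 3h to convert from UTC+3).
Mateo in UTC: 07:45-12:15, 15:00-17:45 (subtract 5h to convert from UTC+5).
Nadia ∩ Mateo: 10:15-12:15, 15:45-17:45.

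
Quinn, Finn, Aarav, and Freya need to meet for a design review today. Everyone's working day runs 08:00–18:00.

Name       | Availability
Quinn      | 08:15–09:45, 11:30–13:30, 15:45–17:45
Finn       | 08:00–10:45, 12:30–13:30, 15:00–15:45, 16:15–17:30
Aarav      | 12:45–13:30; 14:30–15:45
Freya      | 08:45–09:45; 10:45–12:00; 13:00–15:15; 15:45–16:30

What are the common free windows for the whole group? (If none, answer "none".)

Quinn ∩ Finn: 08:15-09:45, 12:30-13:30, 16:15-17:30.
Quinn ∩ Finn ∩ Aarav: 12:45-13:30.
Quinn ∩ Finn ∩ Aarav ∩ Freya: 13:00-13:30.

13:00-13:30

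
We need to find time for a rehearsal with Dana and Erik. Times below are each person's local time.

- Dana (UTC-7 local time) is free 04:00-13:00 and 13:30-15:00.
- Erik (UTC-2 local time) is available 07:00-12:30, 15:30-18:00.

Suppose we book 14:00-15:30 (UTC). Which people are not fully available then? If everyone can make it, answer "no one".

Dana in UTC: 11:00-20:00, 20:30-22:00 (add 7h to convert from UTC-7).
Erik in UTC: 09:00-14:30, 17:30-20:00 (add 2h to convert from UTC-2).
Dana: free for 14:00-15:30. Erik: not fully free for 14:00-15:30.

Erik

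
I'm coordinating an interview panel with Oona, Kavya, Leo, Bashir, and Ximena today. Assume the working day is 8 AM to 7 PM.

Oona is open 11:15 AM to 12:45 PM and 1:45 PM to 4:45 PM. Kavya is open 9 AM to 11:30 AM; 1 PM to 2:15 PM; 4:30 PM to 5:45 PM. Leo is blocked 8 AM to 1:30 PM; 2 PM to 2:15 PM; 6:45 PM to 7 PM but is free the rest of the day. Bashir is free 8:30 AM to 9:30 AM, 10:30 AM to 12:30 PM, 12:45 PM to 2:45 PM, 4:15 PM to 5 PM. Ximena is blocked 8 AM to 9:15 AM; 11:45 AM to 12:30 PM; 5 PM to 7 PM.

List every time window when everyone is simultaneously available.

Oona free: 11:15-12:45, 13:45-16:45.
Kavya free: 09:00-11:30, 13:00-14:15, 16:30-17:45.
Leo free: 13:30-14:00, 14:15-18:45 (invert busy blocks within the working day).
Bashir free: 08:30-09:30, 10:30-12:30, 12:45-14:45, 16:15-17:00.
Ximena free: 09:15-11:45, 12:30-17:00 (invert busy blocks within the working day).
Oona ∩ Kavya: 11:15-11:30, 13:45-14:15, 16:30-16:45.
Oona ∩ Kavya ∩ Leo: 13:45-14:00, 16:30-16:45.
Oona ∩ Kavya ∩ Leo ∩ Bashir: 13:45-14:00, 16:30-16:45.
Oona ∩ Kavya ∩ Leo ∩ Bashir ∩ Ximena: 13:45-14:00, 16:30-16:45.

13:45-14:00, 16:30-16:45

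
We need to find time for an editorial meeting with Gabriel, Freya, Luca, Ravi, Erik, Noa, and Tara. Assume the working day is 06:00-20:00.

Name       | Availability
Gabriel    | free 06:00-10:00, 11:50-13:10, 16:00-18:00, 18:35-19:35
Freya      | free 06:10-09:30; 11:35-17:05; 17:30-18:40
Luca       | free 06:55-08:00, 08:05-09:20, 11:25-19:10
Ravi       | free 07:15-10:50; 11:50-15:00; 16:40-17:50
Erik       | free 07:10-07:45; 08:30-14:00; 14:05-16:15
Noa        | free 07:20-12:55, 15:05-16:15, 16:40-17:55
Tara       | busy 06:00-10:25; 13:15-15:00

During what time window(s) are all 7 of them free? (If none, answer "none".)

11:50-12:55

Gabriel free: 06:00-10:00, 11:50-13:10, 16:00-18:00, 18:35-19:35.
Freya free: 06:10-09:30, 11:35-17:05, 17:30-18:40.
Luca free: 06:55-08:00, 08:05-09:20, 11:25-19:10.
Ravi free: 07:15-10:50, 11:50-15:00, 16:40-17:50.
Erik free: 07:10-07:45, 08:30-14:00, 14:05-16:15.
Noa free: 07:20-12:55, 15:05-16:15, 16:40-17:55.
Tara free: 10:25-13:15, 15:00-20:00 (invert busy blocks within the working day).
Gabriel ∩ Freya: 06:10-09:30, 11:50-13:10, 16:00-17:05, 17:30-18:00, 18:35-18:40.
Gabriel ∩ Freya ∩ Luca: 06:55-08:00, 08:05-09:20, 11:50-13:10, 16:00-17:05, 17:30-18:00, 18:35-18:40.
Gabriel ∩ Freya ∩ Luca ∩ Ravi: 07:15-08:00, 08:05-09:20, 11:50-13:10, 16:40-17:05, 17:30-17:50.
Gabriel ∩ Freya ∩ Luca ∩ Ravi ∩ Erik: 07:15-07:45, 08:30-09:20, 11:50-13:10.
Gabriel ∩ Freya ∩ Luca ∩ Ravi ∩ Erik ∩ Noa: 07:20-07:45, 08:30-09:20, 11:50-12:55.
Gabriel ∩ Freya ∩ Luca ∩ Ravi ∩ Erik ∩ Noa ∩ Tara: 11:50-12:55.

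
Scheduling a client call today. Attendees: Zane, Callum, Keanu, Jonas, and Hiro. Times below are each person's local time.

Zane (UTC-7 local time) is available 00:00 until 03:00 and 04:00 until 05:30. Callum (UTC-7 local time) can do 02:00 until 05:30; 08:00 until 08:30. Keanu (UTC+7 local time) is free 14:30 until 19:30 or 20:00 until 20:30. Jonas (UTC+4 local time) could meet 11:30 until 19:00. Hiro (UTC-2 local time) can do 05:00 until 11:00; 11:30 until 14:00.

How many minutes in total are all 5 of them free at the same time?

150

Zane in UTC: 07:00-10:00, 11:00-12:30 (add 7h to convert from UTC-7).
Callum in UTC: 09:00-12:30, 15:00-15:30 (add 7h to convert from UTC-7).
Keanu in UTC: 07:30-12:30, 13:00-13:30 (subtract 7h to convert from UTC+7).
Jonas in UTC: 07:30-15:00 (subtract 4h to convert from UTC+4).
Hiro in UTC: 07:00-13:00, 13:30-16:00 (add 2h to convert from UTC-2).
Zane ∩ Callum: 09:00-10:00, 11:00-12:30.
Zane ∩ Callum ∩ Keanu: 09:00-10:00, 11:00-12:30.
Zane ∩ Callum ∩ Keanu ∩ Jonas: 09:00-10:00, 11:00-12:30.
Zane ∩ Callum ∩ Keanu ∩ Jonas ∩ Hiro: 09:00-10:00, 11:00-12:30.
Summing the common windows: 60 + 90 = 150 minutes.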